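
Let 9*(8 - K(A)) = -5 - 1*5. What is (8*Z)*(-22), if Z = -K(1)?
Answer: 14432/9 ≈ 1603.6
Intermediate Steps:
K(A) = 82/9 (K(A) = 8 - (-5 - 1*5)/9 = 8 - (-5 - 5)/9 = 8 - ⅑*(-10) = 8 + 10/9 = 82/9)
Z = -82/9 (Z = -1*82/9 = -82/9 ≈ -9.1111)
(8*Z)*(-22) = (8*(-82/9))*(-22) = -656/9*(-22) = 14432/9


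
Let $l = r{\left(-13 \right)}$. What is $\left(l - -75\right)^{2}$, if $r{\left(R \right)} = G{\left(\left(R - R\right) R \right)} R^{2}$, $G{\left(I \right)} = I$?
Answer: $5625$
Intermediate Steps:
$r{\left(R \right)} = 0$ ($r{\left(R \right)} = \left(R - R\right) R R^{2} = 0 R R^{2} = 0 R^{2} = 0$)
$l = 0$
$\left(l - -75\right)^{2} = \left(0 - -75\right)^{2} = \left(0 + \left(-26 + 101\right)\right)^{2} = \left(0 + 75\right)^{2} = 75^{2} = 5625$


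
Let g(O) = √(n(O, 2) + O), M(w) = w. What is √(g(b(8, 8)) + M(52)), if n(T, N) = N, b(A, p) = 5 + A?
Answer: √(52 + √15) ≈ 7.4748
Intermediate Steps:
g(O) = √(2 + O)
√(g(b(8, 8)) + M(52)) = √(√(2 + (5 + 8)) + 52) = √(√(2 + 13) + 52) = √(√15 + 52) = √(52 + √15)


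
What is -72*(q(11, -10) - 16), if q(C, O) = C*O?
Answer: 9072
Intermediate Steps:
-72*(q(11, -10) - 16) = -72*(11*(-10) - 16) = -72*(-110 - 16) = -72*(-126) = 9072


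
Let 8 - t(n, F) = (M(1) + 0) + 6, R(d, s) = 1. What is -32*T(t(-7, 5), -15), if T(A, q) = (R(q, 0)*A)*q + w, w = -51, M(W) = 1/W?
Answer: 2112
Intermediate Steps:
M(W) = 1/W
t(n, F) = 1 (t(n, F) = 8 - ((1/1 + 0) + 6) = 8 - ((1 + 0) + 6) = 8 - (1 + 6) = 8 - 1*7 = 8 - 7 = 1)
T(A, q) = -51 + A*q (T(A, q) = (1*A)*q - 51 = A*q - 51 = -51 + A*q)
-32*T(t(-7, 5), -15) = -32*(-51 + 1*(-15)) = -32*(-51 - 15) = -32*(-66) = 2112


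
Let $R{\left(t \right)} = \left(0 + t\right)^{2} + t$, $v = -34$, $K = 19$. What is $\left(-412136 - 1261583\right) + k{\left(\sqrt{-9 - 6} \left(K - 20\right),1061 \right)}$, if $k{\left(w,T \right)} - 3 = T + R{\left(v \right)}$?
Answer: $-1671533$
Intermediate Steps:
$R{\left(t \right)} = t + t^{2}$ ($R{\left(t \right)} = t^{2} + t = t + t^{2}$)
$k{\left(w,T \right)} = 1125 + T$ ($k{\left(w,T \right)} = 3 + \left(T - 34 \left(1 - 34\right)\right) = 3 + \left(T - -1122\right) = 3 + \left(T + 1122\right) = 3 + \left(1122 + T\right) = 1125 + T$)
$\left(-412136 - 1261583\right) + k{\left(\sqrt{-9 - 6} \left(K - 20\right),1061 \right)} = \left(-412136 - 1261583\right) + \left(1125 + 1061\right) = -1673719 + 2186 = -1671533$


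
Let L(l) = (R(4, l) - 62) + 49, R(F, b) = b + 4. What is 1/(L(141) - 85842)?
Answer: -1/85710 ≈ -1.1667e-5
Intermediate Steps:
R(F, b) = 4 + b
L(l) = -9 + l (L(l) = ((4 + l) - 62) + 49 = (-58 + l) + 49 = -9 + l)
1/(L(141) - 85842) = 1/((-9 + 141) - 85842) = 1/(132 - 85842) = 1/(-85710) = -1/85710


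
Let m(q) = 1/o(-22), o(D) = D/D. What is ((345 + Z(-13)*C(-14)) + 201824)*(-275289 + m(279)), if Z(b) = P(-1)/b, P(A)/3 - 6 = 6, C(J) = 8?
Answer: -55648600984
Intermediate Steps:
o(D) = 1
P(A) = 36 (P(A) = 18 + 3*6 = 18 + 18 = 36)
Z(b) = 36/b
m(q) = 1 (m(q) = 1/1 = 1)
((345 + Z(-13)*C(-14)) + 201824)*(-275289 + m(279)) = ((345 + (36/(-13))*8) + 201824)*(-275289 + 1) = ((345 + (36*(-1/13))*8) + 201824)*(-275288) = ((345 - 36/13*8) + 201824)*(-275288) = ((345 - 288/13) + 201824)*(-275288) = (4197/13 + 201824)*(-275288) = (2627909/13)*(-275288) = -55648600984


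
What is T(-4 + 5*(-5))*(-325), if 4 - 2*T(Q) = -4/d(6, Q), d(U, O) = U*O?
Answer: -56225/87 ≈ -646.26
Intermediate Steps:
d(U, O) = O*U
T(Q) = 2 + 1/(3*Q) (T(Q) = 2 - (-2)/(Q*6) = 2 - (-2)/(6*Q) = 2 - (-2)*1/(6*Q) = 2 - (-1)/(3*Q) = 2 + 1/(3*Q))
T(-4 + 5*(-5))*(-325) = (2 + 1/(3*(-4 + 5*(-5))))*(-325) = (2 + 1/(3*(-4 - 25)))*(-325) = (2 + (⅓)/(-29))*(-325) = (2 + (⅓)*(-1/29))*(-325) = (2 - 1/87)*(-325) = (173/87)*(-325) = -56225/87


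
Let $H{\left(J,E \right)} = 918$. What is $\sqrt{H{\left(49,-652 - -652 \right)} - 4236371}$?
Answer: $i \sqrt{4235453} \approx 2058.0 i$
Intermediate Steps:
$\sqrt{H{\left(49,-652 - -652 \right)} - 4236371} = \sqrt{918 - 4236371} = \sqrt{-4235453} = i \sqrt{4235453}$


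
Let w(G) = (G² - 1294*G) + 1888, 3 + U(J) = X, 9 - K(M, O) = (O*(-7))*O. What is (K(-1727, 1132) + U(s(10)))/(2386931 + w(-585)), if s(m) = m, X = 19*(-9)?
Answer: 8969803/3488034 ≈ 2.5716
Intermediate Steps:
X = -171
K(M, O) = 9 + 7*O² (K(M, O) = 9 - O*(-7)*O = 9 - (-7*O)*O = 9 - (-7)*O² = 9 + 7*O²)
U(J) = -174 (U(J) = -3 - 171 = -174)
w(G) = 1888 + G² - 1294*G
(K(-1727, 1132) + U(s(10)))/(2386931 + w(-585)) = ((9 + 7*1132²) - 174)/(2386931 + (1888 + (-585)² - 1294*(-585))) = ((9 + 7*1281424) - 174)/(2386931 + (1888 + 342225 + 756990)) = ((9 + 8969968) - 174)/(2386931 + 1101103) = (8969977 - 174)/3488034 = 8969803*(1/3488034) = 8969803/3488034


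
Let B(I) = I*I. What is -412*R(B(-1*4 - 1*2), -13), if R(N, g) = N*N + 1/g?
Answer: -6940964/13 ≈ -5.3392e+5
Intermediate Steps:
B(I) = I²
R(N, g) = N² + 1/g
-412*R(B(-1*4 - 1*2), -13) = -412*(((-1*4 - 1*2)²)² + 1/(-13)) = -412*(((-4 - 2)²)² - 1/13) = -412*(((-6)²)² - 1/13) = -412*(36² - 1/13) = -412*(1296 - 1/13) = -412*16847/13 = -6940964/13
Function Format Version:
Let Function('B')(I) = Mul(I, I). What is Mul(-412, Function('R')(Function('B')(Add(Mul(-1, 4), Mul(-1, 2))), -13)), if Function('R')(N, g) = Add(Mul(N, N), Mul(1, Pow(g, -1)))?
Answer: Rational(-6940964, 13) ≈ -5.3392e+5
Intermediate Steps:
Function('B')(I) = Pow(I, 2)
Function('R')(N, g) = Add(Pow(N, 2), Pow(g, -1))
Mul(-412, Function('R')(Function('B')(Add(Mul(-1, 4), Mul(-1, 2))), -13)) = Mul(-412, Add(Pow(Pow(Add(Mul(-1, 4), Mul(-1, 2)), 2), 2), Pow(-13, -1))) = Mul(-412, Add(Pow(Pow(Add(-4, -2), 2), 2), Rational(-1, 13))) = Mul(-412, Add(Pow(Pow(-6, 2), 2), Rational(-1, 13))) = Mul(-412, Add(Pow(36, 2), Rational(-1, 13))) = Mul(-412, Add(1296, Rational(-1, 13))) = Mul(-412, Rational(16847, 13)) = Rational(-6940964, 13)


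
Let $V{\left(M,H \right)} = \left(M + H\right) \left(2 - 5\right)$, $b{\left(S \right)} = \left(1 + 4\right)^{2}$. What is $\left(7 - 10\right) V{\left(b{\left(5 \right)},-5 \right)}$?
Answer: $180$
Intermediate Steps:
$b{\left(S \right)} = 25$ ($b{\left(S \right)} = 5^{2} = 25$)
$V{\left(M,H \right)} = - 3 H - 3 M$ ($V{\left(M,H \right)} = \left(H + M\right) \left(-3\right) = - 3 H - 3 M$)
$\left(7 - 10\right) V{\left(b{\left(5 \right)},-5 \right)} = \left(7 - 10\right) \left(\left(-3\right) \left(-5\right) - 75\right) = - 3 \left(15 - 75\right) = \left(-3\right) \left(-60\right) = 180$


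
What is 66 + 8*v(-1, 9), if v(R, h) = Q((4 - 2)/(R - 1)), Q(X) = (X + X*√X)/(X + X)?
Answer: 70 + 4*I ≈ 70.0 + 4.0*I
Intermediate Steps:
Q(X) = (X + X^(3/2))/(2*X) (Q(X) = (X + X^(3/2))/((2*X)) = (X + X^(3/2))*(1/(2*X)) = (X + X^(3/2))/(2*X))
v(R, h) = ½ + √2*√(1/(-1 + R))/2 (v(R, h) = ½ + √((4 - 2)/(R - 1))/2 = ½ + √(2/(-1 + R))/2 = ½ + (√2*√(1/(-1 + R)))/2 = ½ + √2*√(1/(-1 + R))/2)
66 + 8*v(-1, 9) = 66 + 8*(½ + √2*√(1/(-1 - 1))/2) = 66 + 8*(½ + √2*√(1/(-2))/2) = 66 + 8*(½ + √2*√(-½)/2) = 66 + 8*(½ + √2*(I*√2/2)/2) = 66 + 8*(½ + I/2) = 66 + (4 + 4*I) = 70 + 4*I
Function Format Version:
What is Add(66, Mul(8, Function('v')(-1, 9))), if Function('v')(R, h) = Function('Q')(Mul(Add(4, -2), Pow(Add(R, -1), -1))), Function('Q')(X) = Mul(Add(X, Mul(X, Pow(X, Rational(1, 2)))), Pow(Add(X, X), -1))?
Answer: Add(70, Mul(4, I)) ≈ Add(70.000, Mul(4.0000, I))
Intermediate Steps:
Function('Q')(X) = Mul(Rational(1, 2), Pow(X, -1), Add(X, Pow(X, Rational(3, 2)))) (Function('Q')(X) = Mul(Add(X, Pow(X, Rational(3, 2))), Pow(Mul(2, X), -1)) = Mul(Add(X, Pow(X, Rational(3, 2))), Mul(Rational(1, 2), Pow(X, -1))) = Mul(Rational(1, 2), Pow(X, -1), Add(X, Pow(X, Rational(3, 2)))))
Function('v')(R, h) = Add(Rational(1, 2), Mul(Rational(1, 2), Pow(2, Rational(1, 2)), Pow(Pow(Add(-1, R), -1), Rational(1, 2)))) (Function('v')(R, h) = Add(Rational(1, 2), Mul(Rational(1, 2), Pow(Mul(Add(4, -2), Pow(Add(R, -1), -1)), Rational(1, 2)))) = Add(Rational(1, 2), Mul(Rational(1, 2), Pow(Mul(2, Pow(Add(-1, R), -1)), Rational(1, 2)))) = Add(Rational(1, 2), Mul(Rational(1, 2), Mul(Pow(2, Rational(1, 2)), Pow(Pow(Add(-1, R), -1), Rational(1, 2))))) = Add(Rational(1, 2), Mul(Rational(1, 2), Pow(2, Rational(1, 2)), Pow(Pow(Add(-1, R), -1), Rational(1, 2)))))
Add(66, Mul(8, Function('v')(-1, 9))) = Add(66, Mul(8, Add(Rational(1, 2), Mul(Rational(1, 2), Pow(2, Rational(1, 2)), Pow(Pow(Add(-1, -1), -1), Rational(1, 2)))))) = Add(66, Mul(8, Add(Rational(1, 2), Mul(Rational(1, 2), Pow(2, Rational(1, 2)), Pow(Pow(-2, -1), Rational(1, 2)))))) = Add(66, Mul(8, Add(Rational(1, 2), Mul(Rational(1, 2), Pow(2, Rational(1, 2)), Pow(Rational(-1, 2), Rational(1, 2)))))) = Add(66, Mul(8, Add(Rational(1, 2), Mul(Rational(1, 2), Pow(2, Rational(1, 2)), Mul(Rational(1, 2), I, Pow(2, Rational(1, 2))))))) = Add(66, Mul(8, Add(Rational(1, 2), Mul(Rational(1, 2), I)))) = Add(66, Add(4, Mul(4, I))) = Add(70, Mul(4, I))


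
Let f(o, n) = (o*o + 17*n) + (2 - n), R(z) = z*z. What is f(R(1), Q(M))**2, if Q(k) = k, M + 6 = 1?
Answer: 5929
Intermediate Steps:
R(z) = z**2
M = -5 (M = -6 + 1 = -5)
f(o, n) = 2 + o**2 + 16*n (f(o, n) = (o**2 + 17*n) + (2 - n) = 2 + o**2 + 16*n)
f(R(1), Q(M))**2 = (2 + (1**2)**2 + 16*(-5))**2 = (2 + 1**2 - 80)**2 = (2 + 1 - 80)**2 = (-77)**2 = 5929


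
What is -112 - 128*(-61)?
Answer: 7696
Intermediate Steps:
-112 - 128*(-61) = -112 + 7808 = 7696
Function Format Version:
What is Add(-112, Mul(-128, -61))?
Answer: 7696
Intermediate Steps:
Add(-112, Mul(-128, -61)) = Add(-112, 7808) = 7696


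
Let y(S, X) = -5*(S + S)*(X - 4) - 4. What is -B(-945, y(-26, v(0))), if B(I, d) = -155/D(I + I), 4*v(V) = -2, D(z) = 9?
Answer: 155/9 ≈ 17.222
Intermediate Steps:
v(V) = -1/2 (v(V) = (1/4)*(-2) = -1/2)
y(S, X) = -4 - 10*S*(-4 + X) (y(S, X) = -5*2*S*(-4 + X) - 4 = -10*S*(-4 + X) - 4 = -4 - 10*S*(-4 + X))
B(I, d) = -155/9
-B(-945, y(-26, v(0))) = -1*(-155/9) = 155/9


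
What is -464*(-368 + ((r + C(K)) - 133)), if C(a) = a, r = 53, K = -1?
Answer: 208336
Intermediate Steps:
-464*(-368 + ((r + C(K)) - 133)) = -464*(-368 + ((53 - 1) - 133)) = -464*(-368 + (52 - 133)) = -464*(-368 - 81) = -464*(-449) = 208336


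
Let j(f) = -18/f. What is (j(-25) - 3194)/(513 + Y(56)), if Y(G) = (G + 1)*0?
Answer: -79832/12825 ≈ -6.2247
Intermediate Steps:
Y(G) = 0 (Y(G) = (1 + G)*0 = 0)
(j(-25) - 3194)/(513 + Y(56)) = (-18/(-25) - 3194)/(513 + 0) = (-18*(-1/25) - 3194)/513 = (18/25 - 3194)*(1/513) = -79832/25*1/513 = -79832/12825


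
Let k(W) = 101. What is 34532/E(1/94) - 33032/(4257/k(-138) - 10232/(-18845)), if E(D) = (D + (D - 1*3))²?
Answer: 1241518107003309/398157325300 ≈ 3118.2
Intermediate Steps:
E(D) = (-3 + 2*D)² (E(D) = (D + (D - 3))² = (D + (-3 + D))² = (-3 + 2*D)²)
34532/E(1/94) - 33032/(4257/k(-138) - 10232/(-18845)) = 34532/((-3 + 2/94)²) - 33032/(4257/101 - 10232/(-18845)) = 34532/((-3 + 2*(1/94))²) - 33032/(4257*(1/101) - 10232*(-1/18845)) = 34532/((-3 + 1/47)²) - 33032/(4257/101 + 10232/18845) = 34532/((-140/47)²) - 33032/81256597/1903345 = 34532/(19600/2209) - 33032*1903345/81256597 = 34532*(2209/19600) - 62871292040/81256597 = 19070297/4900 - 62871292040/81256597 = 1241518107003309/398157325300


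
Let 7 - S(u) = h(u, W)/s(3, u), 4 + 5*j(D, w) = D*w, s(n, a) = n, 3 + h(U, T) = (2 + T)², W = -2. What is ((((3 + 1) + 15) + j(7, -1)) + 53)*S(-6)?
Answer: 2792/5 ≈ 558.40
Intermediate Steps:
h(U, T) = -3 + (2 + T)²
j(D, w) = -⅘ + D*w/5 (j(D, w) = -⅘ + (D*w)/5 = -⅘ + D*w/5)
S(u) = 8 (S(u) = 7 - (-3 + (2 - 2)²)/3 = 7 - (-3 + 0²)/3 = 7 - (-3 + 0)/3 = 7 - (-3)/3 = 7 - 1*(-1) = 7 + 1 = 8)
((((3 + 1) + 15) + j(7, -1)) + 53)*S(-6) = ((((3 + 1) + 15) + (-⅘ + (⅕)*7*(-1))) + 53)*8 = (((4 + 15) + (-⅘ - 7/5)) + 53)*8 = ((19 - 11/5) + 53)*8 = (84/5 + 53)*8 = (349/5)*8 = 2792/5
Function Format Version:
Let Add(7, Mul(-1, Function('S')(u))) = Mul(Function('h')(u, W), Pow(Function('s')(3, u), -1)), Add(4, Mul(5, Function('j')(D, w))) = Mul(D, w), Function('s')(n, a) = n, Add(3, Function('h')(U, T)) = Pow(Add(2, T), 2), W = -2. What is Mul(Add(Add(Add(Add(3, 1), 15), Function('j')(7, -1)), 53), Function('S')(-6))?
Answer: Rational(2792, 5) ≈ 558.40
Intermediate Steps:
Function('h')(U, T) = Add(-3, Pow(Add(2, T), 2))
Function('j')(D, w) = Add(Rational(-4, 5), Mul(Rational(1, 5), D, w)) (Function('j')(D, w) = Add(Rational(-4, 5), Mul(Rational(1, 5), Mul(D, w))) = Add(Rational(-4, 5), Mul(Rational(1, 5), D, w)))
Function('S')(u) = 8 (Function('S')(u) = Add(7, Mul(-1, Mul(Add(-3, Pow(Add(2, -2), 2)), Pow(3, -1)))) = Add(7, Mul(-1, Mul(Add(-3, Pow(0, 2)), Rational(1, 3)))) = Add(7, Mul(-1, Mul(Add(-3, 0), Rational(1, 3)))) = Add(7, Mul(-1, Mul(-3, Rational(1, 3)))) = Add(7, Mul(-1, -1)) = Add(7, 1) = 8)
Mul(Add(Add(Add(Add(3, 1), 15), Function('j')(7, -1)), 53), Function('S')(-6)) = Mul(Add(Add(Add(Add(3, 1), 15), Add(Rational(-4, 5), Mul(Rational(1, 5), 7, -1))), 53), 8) = Mul(Add(Add(Add(4, 15), Add(Rational(-4, 5), Rational(-7, 5))), 53), 8) = Mul(Add(Add(19, Rational(-11, 5)), 53), 8) = Mul(Add(Rational(84, 5), 53), 8) = Mul(Rational(349, 5), 8) = Rational(2792, 5)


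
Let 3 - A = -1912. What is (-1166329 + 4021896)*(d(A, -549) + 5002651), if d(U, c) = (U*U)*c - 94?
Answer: -5734846536989856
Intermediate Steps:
A = 1915 (A = 3 - 1*(-1912) = 3 + 1912 = 1915)
d(U, c) = -94 + c*U**2 (d(U, c) = U**2*c - 94 = c*U**2 - 94 = -94 + c*U**2)
(-1166329 + 4021896)*(d(A, -549) + 5002651) = (-1166329 + 4021896)*((-94 - 549*1915**2) + 5002651) = 2855567*((-94 - 549*3667225) + 5002651) = 2855567*((-94 - 2013306525) + 5002651) = 2855567*(-2013306619 + 5002651) = 2855567*(-2008303968) = -5734846536989856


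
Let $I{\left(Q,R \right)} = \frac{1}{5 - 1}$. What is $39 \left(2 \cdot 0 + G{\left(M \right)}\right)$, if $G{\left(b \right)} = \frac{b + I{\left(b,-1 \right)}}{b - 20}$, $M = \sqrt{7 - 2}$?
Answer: $- \frac{78}{79} - \frac{3159 \sqrt{5}}{1580} \approx -5.4581$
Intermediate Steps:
$I{\left(Q,R \right)} = \frac{1}{4}$
$M = \sqrt{5} \approx 2.2361$
$G{\left(b \right)} = \frac{\frac{1}{4} + b}{-20 + b}$ ($G{\left(b \right)} = \frac{b + \frac{1}{4}}{b - 20} = \frac{\frac{1}{4} + b}{-20 + b}$)
$39 \left(2 \cdot 0 + G{\left(M \right)}\right) = 39 \left(2 \cdot 0 + \frac{\frac{1}{4} + \sqrt{5}}{-20 + \sqrt{5}}\right) = 39 \left(0 + \frac{\frac{1}{4} + \sqrt{5}}{-20 + \sqrt{5}}\right) = 39 \frac{\frac{1}{4} + \sqrt{5}}{-20 + \sqrt{5}} = \frac{39 \left(\frac{1}{4} + \sqrt{5}\right)}{-20 + \sqrt{5}}$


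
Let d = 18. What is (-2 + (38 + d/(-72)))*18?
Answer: 1287/2 ≈ 643.50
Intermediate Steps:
(-2 + (38 + d/(-72)))*18 = (-2 + (38 + 18/(-72)))*18 = (-2 + (38 + 18*(-1/72)))*18 = (-2 + (38 - 1/4))*18 = (-2 + 151/4)*18 = (143/4)*18 = 1287/2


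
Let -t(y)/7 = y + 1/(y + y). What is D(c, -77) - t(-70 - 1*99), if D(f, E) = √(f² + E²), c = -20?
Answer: -399861/338 + √6329 ≈ -1103.5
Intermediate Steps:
t(y) = -7*y - 7/(2*y) (t(y) = -7*(y + 1/(y + y)) = -7*(y + 1/(2*y)) = -7*y - 7/(2*y))
D(f, E) = √(E² + f²)
D(c, -77) - t(-70 - 1*99) = √((-77)² + (-20)²) - (-7*(-70 - 1*99) - 7/(2*(-70 - 1*99))) = √(5929 + 400) - (-7*(-70 - 99) - 7/(2*(-70 - 99))) = √6329 - (-7*(-169) - 7/2/(-169)) = √6329 - (1183 - 7/2*(-1/169)) = √6329 - (1183 + 7/338) = √6329 - 1*399861/338 = √6329 - 399861/338 = -399861/338 + √6329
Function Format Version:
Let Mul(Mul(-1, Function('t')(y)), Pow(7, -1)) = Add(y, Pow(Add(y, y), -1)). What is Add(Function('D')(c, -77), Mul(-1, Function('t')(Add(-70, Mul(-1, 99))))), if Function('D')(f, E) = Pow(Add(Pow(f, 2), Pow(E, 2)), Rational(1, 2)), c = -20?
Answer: Add(Rational(-399861, 338), Pow(6329, Rational(1, 2))) ≈ -1103.5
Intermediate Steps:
Function('t')(y) = Add(Mul(-7, y), Mul(Rational(-7, 2), Pow(y, -1))) (Function('t')(y) = Mul(-7, Add(y, Pow(Add(y, y), -1))) = Mul(-7, Add(y, Pow(Mul(2, y), -1))) = Mul(-7, Add(y, Mul(Rational(1, 2), Pow(y, -1)))) = Add(Mul(-7, y), Mul(Rational(-7, 2), Pow(y, -1))))
Function('D')(f, E) = Pow(Add(Pow(E, 2), Pow(f, 2)), Rational(1, 2))
Add(Function('D')(c, -77), Mul(-1, Function('t')(Add(-70, Mul(-1, 99))))) = Add(Pow(Add(Pow(-77, 2), Pow(-20, 2)), Rational(1, 2)), Mul(-1, Add(Mul(-7, Add(-70, Mul(-1, 99))), Mul(Rational(-7, 2), Pow(Add(-70, Mul(-1, 99)), -1))))) = Add(Pow(Add(5929, 400), Rational(1, 2)), Mul(-1, Add(Mul(-7, Add(-70, -99)), Mul(Rational(-7, 2), Pow(Add(-70, -99), -1))))) = Add(Pow(6329, Rational(1, 2)), Mul(-1, Add(Mul(-7, -169), Mul(Rational(-7, 2), Pow(-169, -1))))) = Add(Pow(6329, Rational(1, 2)), Mul(-1, Add(1183, Mul(Rational(-7, 2), Rational(-1, 169))))) = Add(Pow(6329, Rational(1, 2)), Mul(-1, Add(1183, Rational(7, 338)))) = Add(Pow(6329, Rational(1, 2)), Mul(-1, Rational(399861, 338))) = Add(Pow(6329, Rational(1, 2)), Rational(-399861, 338)) = Add(Rational(-399861, 338), Pow(6329, Rational(1, 2)))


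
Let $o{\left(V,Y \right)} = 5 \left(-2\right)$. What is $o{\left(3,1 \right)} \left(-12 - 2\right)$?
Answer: $140$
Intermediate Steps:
$o{\left(V,Y \right)} = -10$
$o{\left(3,1 \right)} \left(-12 - 2\right) = - 10 \left(-12 - 2\right) = \left(-10\right) \left(-14\right) = 140$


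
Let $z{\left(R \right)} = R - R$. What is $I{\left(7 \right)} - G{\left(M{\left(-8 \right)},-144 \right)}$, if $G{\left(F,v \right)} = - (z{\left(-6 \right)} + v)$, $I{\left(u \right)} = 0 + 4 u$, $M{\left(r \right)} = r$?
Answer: $-116$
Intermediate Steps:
$I{\left(u \right)} = 4 u$
$z{\left(R \right)} = 0$
$G{\left(F,v \right)} = - v$ ($G{\left(F,v \right)} = - (0 + v) = - v$)
$I{\left(7 \right)} - G{\left(M{\left(-8 \right)},-144 \right)} = 4 \cdot 7 - \left(-1\right) \left(-144\right) = 28 - 144 = -116$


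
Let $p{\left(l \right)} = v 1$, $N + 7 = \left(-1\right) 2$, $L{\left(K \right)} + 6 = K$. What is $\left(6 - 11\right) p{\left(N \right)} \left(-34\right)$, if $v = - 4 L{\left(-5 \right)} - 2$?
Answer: $7140$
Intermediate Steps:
$L{\left(K \right)} = -6 + K$
$N = -9$ ($N = -7 - 2 = -9$)
$v = 42$ ($v = - 4 \left(-6 - 5\right) - 2 = \left(-4\right) \left(-11\right) + \left(-2 + 0\right) = 44 - 2 = 42$)
$p{\left(l \right)} = 42$ ($p{\left(l \right)} = 42 \cdot 1 = 42$)
$\left(6 - 11\right) p{\left(N \right)} \left(-34\right) = \left(6 - 11\right) 42 \left(-34\right) = \left(-5\right) 42 \left(-34\right) = \left(-210\right) \left(-34\right) = 7140$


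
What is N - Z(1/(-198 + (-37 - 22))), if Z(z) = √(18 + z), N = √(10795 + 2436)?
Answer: √13231 - 5*√47545/257 ≈ 110.78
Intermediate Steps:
N = √13231 ≈ 115.03
N - Z(1/(-198 + (-37 - 22))) = √13231 - √(18 + 1/(-198 + (-37 - 22))) = √13231 - √(18 + 1/(-198 - 59)) = √13231 - √(18 + 1/(-257)) = √13231 - √(18 - 1/257) = √13231 - √(4625/257) = √13231 - 5*√47545/257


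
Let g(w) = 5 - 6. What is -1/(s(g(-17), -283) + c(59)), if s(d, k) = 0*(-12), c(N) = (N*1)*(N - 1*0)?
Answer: -1/3481 ≈ -0.00028727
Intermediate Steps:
c(N) = N**2 (c(N) = N*(N + 0) = N*N = N**2)
g(w) = -1
s(d, k) = 0
-1/(s(g(-17), -283) + c(59)) = -1/(0 + 59**2) = -1/(0 + 3481) = -1/3481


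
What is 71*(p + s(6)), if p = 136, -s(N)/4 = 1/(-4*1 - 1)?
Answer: 48564/5 ≈ 9712.8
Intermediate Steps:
s(N) = ⅘ (s(N) = -4/(-4*1 - 1) = -4/(-4 - 1) = -4/(-5) = -4*(-⅕) = ⅘)
71*(p + s(6)) = 71*(136 + ⅘) = 71*(684/5) = 48564/5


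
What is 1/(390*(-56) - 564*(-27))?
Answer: -1/6612 ≈ -0.00015124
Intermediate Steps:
1/(390*(-56) - 564*(-27)) = 1/(-21840 + 15228) = 1/(-6612) = -1/6612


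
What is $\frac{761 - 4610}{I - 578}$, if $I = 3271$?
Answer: $- \frac{3849}{2693} \approx -1.4293$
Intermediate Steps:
$\frac{761 - 4610}{I - 578} = \frac{761 - 4610}{3271 - 578} = - \frac{3849}{2693}$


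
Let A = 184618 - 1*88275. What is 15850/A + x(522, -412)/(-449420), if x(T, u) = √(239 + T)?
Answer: 15850/96343 - √761/449420 ≈ 0.16445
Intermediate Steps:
A = 96343 (A = 184618 - 88275 = 96343)
15850/A + x(522, -412)/(-449420) = 15850/96343 + √(239 + 522)/(-449420) = 15850*(1/96343) + √761*(-1/449420) = 15850/96343 - √761/449420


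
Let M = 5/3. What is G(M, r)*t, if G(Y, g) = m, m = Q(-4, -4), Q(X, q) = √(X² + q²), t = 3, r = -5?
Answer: 12*√2 ≈ 16.971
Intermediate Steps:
M = 5/3 (M = 5*(⅓) = 5/3 ≈ 1.6667)
m = 4*√2 (m = √((-4)² + (-4)²) = √(16 + 16) = √32 = 4*√2 ≈ 5.6569)
G(Y, g) = 4*√2
G(M, r)*t = (4*√2)*3 = 12*√2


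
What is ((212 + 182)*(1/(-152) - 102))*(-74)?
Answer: 113015945/38 ≈ 2.9741e+6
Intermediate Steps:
((212 + 182)*(1/(-152) - 102))*(-74) = (394*(-1/152 - 102))*(-74) = (394*(-15505/152))*(-74) = -3054485/76*(-74) = 113015945/38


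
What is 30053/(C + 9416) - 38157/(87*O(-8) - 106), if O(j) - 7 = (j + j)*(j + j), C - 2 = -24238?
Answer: -249988763/67505100 ≈ -3.7033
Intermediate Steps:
C = -24236 (C = 2 - 24238 = -24236)
O(j) = 7 + 4*j² (O(j) = 7 + (j + j)*(j + j) = 7 + (2*j)*(2*j) = 7 + 4*j²)
30053/(C + 9416) - 38157/(87*O(-8) - 106) = 30053/(-24236 + 9416) - 38157/(87*(7 + 4*(-8)²) - 106) = 30053/(-14820) - 38157/(87*(7 + 4*64) - 106) = 30053*(-1/14820) - 38157/(87*(7 + 256) - 106) = -30053/14820 - 38157/(87*263 - 106) = -30053/14820 - 38157/(22881 - 106) = -30053/14820 - 38157/22775 = -249988763/67505100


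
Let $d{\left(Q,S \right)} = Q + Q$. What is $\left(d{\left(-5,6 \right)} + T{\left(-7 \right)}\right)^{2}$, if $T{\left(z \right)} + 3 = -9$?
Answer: $484$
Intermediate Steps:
$T{\left(z \right)} = -12$ ($T{\left(z \right)} = -3 - 9 = -12$)
$d{\left(Q,S \right)} = 2 Q$
$\left(d{\left(-5,6 \right)} + T{\left(-7 \right)}\right)^{2} = \left(2 \left(-5\right) - 12\right)^{2} = \left(-10 - 12\right)^{2} = \left(-22\right)^{2} = 484$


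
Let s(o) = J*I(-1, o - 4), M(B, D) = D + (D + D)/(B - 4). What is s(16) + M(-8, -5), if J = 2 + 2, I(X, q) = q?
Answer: 263/6 ≈ 43.833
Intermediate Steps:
M(B, D) = D + 2*D/(-4 + B) (M(B, D) = D + (2*D)/(-4 + B) = D + 2*D/(-4 + B))
J = 4
s(o) = -16 + 4*o (s(o) = 4*(o - 4) = 4*(-4 + o) = -16 + 4*o)
s(16) + M(-8, -5) = (-16 + 4*16) - 5*(-2 - 8)/(-4 - 8) = (-16 + 64) - 5*(-10)/(-12) = 48 - 5*(-1/12)*(-10) = 48 - 25/6 = 263/6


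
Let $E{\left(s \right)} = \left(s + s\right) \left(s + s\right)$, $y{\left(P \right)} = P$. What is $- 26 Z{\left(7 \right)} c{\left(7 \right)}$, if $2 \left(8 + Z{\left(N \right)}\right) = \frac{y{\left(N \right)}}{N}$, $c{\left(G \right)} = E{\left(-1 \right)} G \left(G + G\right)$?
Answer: $76440$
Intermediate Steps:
$E{\left(s \right)} = 4 s^{2}$ ($E{\left(s \right)} = 2 s 2 s = 4 s^{2}$)
$c{\left(G \right)} = 8 G^{2}$ ($c{\left(G \right)} = 4 \left(-1\right)^{2} G \left(G + G\right) = 4 \cdot 1 G 2 G = 4 \cdot 2 G^{2} = 8 G^{2}$)
$Z{\left(N \right)} = - \frac{15}{2}$ ($Z{\left(N \right)} = -8 + \frac{N \frac{1}{N}}{2} = -8 + \frac{1}{2} \cdot 1 = -8 + \frac{1}{2} = - \frac{15}{2}$)
$- 26 Z{\left(7 \right)} c{\left(7 \right)} = \left(-26\right) \left(- \frac{15}{2}\right) 8 \cdot 7^{2} = 195 \cdot 8 \cdot 49 = 195 \cdot 392 = 76440$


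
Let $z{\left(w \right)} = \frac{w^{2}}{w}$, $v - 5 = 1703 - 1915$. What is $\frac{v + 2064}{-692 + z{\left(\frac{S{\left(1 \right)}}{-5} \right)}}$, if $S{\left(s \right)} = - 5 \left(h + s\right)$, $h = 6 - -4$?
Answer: $- \frac{619}{227} \approx -2.7269$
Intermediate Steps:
$h = 10$ ($h = 6 + 4 = 10$)
$S{\left(s \right)} = -50 - 5 s$ ($S{\left(s \right)} = - 5 \left(10 + s\right) = -50 - 5 s$)
$v = -207$ ($v = 5 + \left(1703 - 1915\right) = 5 - 212 = -207$)
$z{\left(w \right)} = w$
$\frac{v + 2064}{-692 + z{\left(\frac{S{\left(1 \right)}}{-5} \right)}} = \frac{-207 + 2064}{-692 + \frac{-50 - 5}{-5}} = \frac{1857}{-692 + \left(-50 - 5\right) \left(- \frac{1}{5}\right)} = \frac{1857}{-692 - -11} = \frac{1857}{-692 + 11} = \frac{1857}{-681} = 1857 \left(- \frac{1}{681}\right) = - \frac{619}{227}$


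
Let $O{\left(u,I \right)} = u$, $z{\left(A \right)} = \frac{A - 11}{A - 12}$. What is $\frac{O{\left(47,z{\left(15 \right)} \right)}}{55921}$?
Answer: $\frac{47}{55921} \approx 0.00084047$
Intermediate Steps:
$z{\left(A \right)} = \frac{-11 + A}{-12 + A}$
$\frac{O{\left(47,z{\left(15 \right)} \right)}}{55921} = \frac{47}{55921}$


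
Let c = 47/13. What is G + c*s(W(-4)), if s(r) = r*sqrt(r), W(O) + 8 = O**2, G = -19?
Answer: -19 + 752*sqrt(2)/13 ≈ 62.807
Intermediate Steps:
W(O) = -8 + O**2
s(r) = r**(3/2)
c = 47/13 (c = 47*(1/13) = 47/13 ≈ 3.6154)
G + c*s(W(-4)) = -19 + 47*(-8 + (-4)**2)**(3/2)/13 = -19 + 47*(-8 + 16)**(3/2)/13 = -19 + 47*8**(3/2)/13 = -19 + 47*(16*sqrt(2))/13 = -19 + 752*sqrt(2)/13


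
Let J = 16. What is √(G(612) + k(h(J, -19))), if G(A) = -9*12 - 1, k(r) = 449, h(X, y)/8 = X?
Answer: 2*√85 ≈ 18.439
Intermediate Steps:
h(X, y) = 8*X
G(A) = -109 (G(A) = -108 - 1 = -109)
√(G(612) + k(h(J, -19))) = √(-109 + 449) = √340 = 2*√85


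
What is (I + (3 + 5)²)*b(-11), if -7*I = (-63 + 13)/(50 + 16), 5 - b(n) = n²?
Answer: -1717844/231 ≈ -7436.6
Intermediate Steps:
b(n) = 5 - n²
I = 25/231 (I = -(-63 + 13)/(7*(50 + 16)) = -(-50)/(7*66) = -⅐*(-25/33) = 25/231 ≈ 0.10823)
(I + (3 + 5)²)*b(-11) = (25/231 + (3 + 5)²)*(5 - 1*(-11)²) = (25/231 + 8²)*(5 - 1*121) = (25/231 + 64)*(5 - 121) = (14809/231)*(-116) = -1717844/231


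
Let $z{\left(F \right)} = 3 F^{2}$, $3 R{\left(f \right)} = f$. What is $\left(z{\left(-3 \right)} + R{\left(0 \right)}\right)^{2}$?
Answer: $729$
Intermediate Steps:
$R{\left(f \right)} = \frac{f}{3}$
$\left(z{\left(-3 \right)} + R{\left(0 \right)}\right)^{2} = \left(3 \left(-3\right)^{2} + \frac{1}{3} \cdot 0\right)^{2} = \left(3 \cdot 9 + 0\right)^{2} = \left(27 + 0\right)^{2} = 27^{2} = 729$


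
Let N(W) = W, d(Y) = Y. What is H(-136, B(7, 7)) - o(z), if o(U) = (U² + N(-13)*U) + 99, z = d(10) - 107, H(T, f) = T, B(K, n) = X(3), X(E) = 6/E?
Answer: -10905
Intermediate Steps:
B(K, n) = 2 (B(K, n) = 6/3 = 6*(⅓) = 2)
z = -97 (z = 10 - 107 = -97)
o(U) = 99 + U² - 13*U (o(U) = (U² - 13*U) + 99 = 99 + U² - 13*U)
H(-136, B(7, 7)) - o(z) = -136 - (99 + (-97)² - 13*(-97)) = -136 - (99 + 9409 + 1261) = -136 - 1*10769 = -136 - 10769 = -10905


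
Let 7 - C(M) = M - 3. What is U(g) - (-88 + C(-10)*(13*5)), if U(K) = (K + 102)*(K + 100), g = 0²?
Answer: 8988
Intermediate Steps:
C(M) = 10 - M (C(M) = 7 - (M - 3) = 7 - (-3 + M) = 7 + (3 - M) = 10 - M)
g = 0
U(K) = (100 + K)*(102 + K) (U(K) = (102 + K)*(100 + K) = (100 + K)*(102 + K))
U(g) - (-88 + C(-10)*(13*5)) = (10200 + 0² + 202*0) - (-88 + (10 - 1*(-10))*(13*5)) = (10200 + 0 + 0) - (-88 + (10 + 10)*65) = 10200 - (-88 + 20*65) = 10200 - (-88 + 1300) = 10200 - 1*1212 = 10200 - 1212 = 8988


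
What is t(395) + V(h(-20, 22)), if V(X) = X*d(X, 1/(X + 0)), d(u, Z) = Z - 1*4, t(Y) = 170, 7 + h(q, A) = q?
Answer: 279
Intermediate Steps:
h(q, A) = -7 + q
d(u, Z) = -4 + Z (d(u, Z) = Z - 4 = -4 + Z)
V(X) = X*(-4 + 1/X) (V(X) = X*(-4 + 1/(X + 0)) = X*(-4 + 1/X))
t(395) + V(h(-20, 22)) = 170 + (1 - 4*(-7 - 20)) = 170 + (1 - 4*(-27)) = 170 + (1 + 108) = 170 + 109 = 279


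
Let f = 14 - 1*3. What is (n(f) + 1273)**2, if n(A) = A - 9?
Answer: 1625625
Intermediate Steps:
f = 11 (f = 14 - 3 = 11)
n(A) = -9 + A
(n(f) + 1273)**2 = ((-9 + 11) + 1273)**2 = (2 + 1273)**2 = 1275**2 = 1625625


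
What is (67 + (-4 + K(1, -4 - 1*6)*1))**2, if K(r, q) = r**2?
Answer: 4096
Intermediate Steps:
(67 + (-4 + K(1, -4 - 1*6)*1))**2 = (67 + (-4 + 1**2*1))**2 = (67 + (-4 + 1*1))**2 = (67 + (-4 + 1))**2 = (67 - 3)**2 = 64**2 = 4096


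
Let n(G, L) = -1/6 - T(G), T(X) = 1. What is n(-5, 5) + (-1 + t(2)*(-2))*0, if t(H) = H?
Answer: -7/6 ≈ -1.1667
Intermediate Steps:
n(G, L) = -7/6 (n(G, L) = -1/6 - 1*1 = -1*⅙ - 1 = -⅙ - 1 = -7/6)
n(-5, 5) + (-1 + t(2)*(-2))*0 = -7/6 + (-1 + 2*(-2))*0 = -7/6 + (-1 - 4)*0 = -7/6 - 5*0 = -7/6 + 0 = -7/6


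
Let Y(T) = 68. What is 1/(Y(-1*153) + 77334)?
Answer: 1/77402 ≈ 1.2920e-5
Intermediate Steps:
1/(Y(-1*153) + 77334) = 1/(68 + 77334) = 1/77402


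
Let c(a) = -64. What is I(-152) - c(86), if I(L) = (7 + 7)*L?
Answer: -2064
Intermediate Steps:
I(L) = 14*L
I(-152) - c(86) = 14*(-152) - 1*(-64) = -2128 + 64 = -2064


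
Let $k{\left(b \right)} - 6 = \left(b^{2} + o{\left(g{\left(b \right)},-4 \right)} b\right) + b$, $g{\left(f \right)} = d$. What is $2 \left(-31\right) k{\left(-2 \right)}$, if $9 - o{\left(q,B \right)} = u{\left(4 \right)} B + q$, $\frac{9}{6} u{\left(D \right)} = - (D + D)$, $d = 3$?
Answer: $- \frac{7192}{3} \approx -2397.3$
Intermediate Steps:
$g{\left(f \right)} = 3$
$u{\left(D \right)} = - \frac{4 D}{3}$ ($u{\left(D \right)} = \frac{2 \left(- (D + D)\right)}{3} = \frac{2 \left(- 2 D\right)}{3} = - \frac{4 D}{3}$)
$o{\left(q,B \right)} = 9 - q + \frac{16 B}{3}$ ($o{\left(q,B \right)} = 9 - \left(\left(- \frac{4}{3}\right) 4 B + q\right) = 9 - \left(- \frac{16 B}{3} + q\right) = 9 - \left(q - \frac{16 B}{3}\right) = 9 + \left(- q + \frac{16 B}{3}\right) = 9 - q + \frac{16 B}{3}$)
$k{\left(b \right)} = 6 + b^{2} - \frac{43 b}{3}$ ($k{\left(b \right)} = 6 + \left(\left(b^{2} + \left(9 - 3 + \frac{16}{3} \left(-4\right)\right) b\right) + b\right) = 6 + \left(\left(b^{2} + \left(9 - 3 - \frac{64}{3}\right) b\right) + b\right) = 6 + \left(\left(b^{2} - \frac{46 b}{3}\right) + b\right) = 6 + \left(b^{2} - \frac{43 b}{3}\right) = 6 + b^{2} - \frac{43 b}{3}$)
$2 \left(-31\right) k{\left(-2 \right)} = 2 \left(-31\right) \left(6 + \left(-2\right)^{2} - - \frac{86}{3}\right) = - 62 \left(6 + 4 + \frac{86}{3}\right) = \left(-62\right) \frac{116}{3} = - \frac{7192}{3}$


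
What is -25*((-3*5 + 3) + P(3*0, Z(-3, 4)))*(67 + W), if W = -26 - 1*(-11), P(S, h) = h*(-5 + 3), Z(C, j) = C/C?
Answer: 18200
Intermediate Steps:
Z(C, j) = 1
P(S, h) = -2*h (P(S, h) = h*(-2) = -2*h)
W = -15 (W = -26 + 11 = -15)
-25*((-3*5 + 3) + P(3*0, Z(-3, 4)))*(67 + W) = -25*((-3*5 + 3) - 2*1)*(67 - 15) = -25*((-15 + 3) - 2)*52 = -25*(-12 - 2)*52 = -(-350)*52 = -25*(-728) = 18200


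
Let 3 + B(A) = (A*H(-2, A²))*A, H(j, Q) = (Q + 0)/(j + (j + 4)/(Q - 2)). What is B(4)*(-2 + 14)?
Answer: -21972/13 ≈ -1690.2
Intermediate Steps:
H(j, Q) = Q/(j + (4 + j)/(-2 + Q))
B(A) = -3 + A⁴*(-2 + A²)/(6 - 2*A²) (B(A) = -3 + (A*(A²*(-2 + A²)/(4 - 1*(-2) + A²*(-2))))*A = -3 + (A*(A²*(-2 + A²)/(4 + 2 - 2*A²)))*A = -3 + (A*(A²*(-2 + A²)/(6 - 2*A²)))*A = -3 + (A³*(-2 + A²)/(6 - 2*A²))*A = -3 + A⁴*(-2 + A²)/(6 - 2*A²))
B(4)*(-2 + 14) = ((-18 + 6*4² + 4⁴*(-2 + 4²))/(2*(3 - 1*4²)))*(-2 + 14) = ((-18 + 6*16 + 256*(-2 + 16))/(2*(3 - 1*16)))*12 = ((-18 + 96 + 256*14)/(2*(3 - 16)))*12 = ((½)*(-18 + 96 + 3584)/(-13))*12 = ((½)*(-1/13)*3662)*12 = -1831/13*12 = -21972/13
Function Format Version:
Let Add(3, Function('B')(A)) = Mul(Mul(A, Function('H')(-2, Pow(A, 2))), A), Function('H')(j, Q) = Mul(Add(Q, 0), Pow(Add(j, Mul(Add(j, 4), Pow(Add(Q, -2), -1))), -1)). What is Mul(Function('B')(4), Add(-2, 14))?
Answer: Rational(-21972, 13) ≈ -1690.2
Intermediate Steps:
Function('H')(j, Q) = Mul(Q, Pow(Add(j, Mul(Pow(Add(-2, Q), -1), Add(4, j))), -1)) (Function('H')(j, Q) = Mul(Q, Pow(Add(j, Mul(Add(4, j), Pow(Add(-2, Q), -1))), -1)) = Mul(Q, Pow(Add(j, Mul(Pow(Add(-2, Q), -1), Add(4, j))), -1)))
Function('B')(A) = Add(-3, Mul(Pow(A, 4), Pow(Add(6, Mul(-2, Pow(A, 2))), -1), Add(-2, Pow(A, 2)))) (Function('B')(A) = Add(-3, Mul(Mul(A, Mul(Pow(A, 2), Pow(Add(4, Mul(-1, -2), Mul(Pow(A, 2), -2)), -1), Add(-2, Pow(A, 2)))), A)) = Add(-3, Mul(Mul(A, Mul(Pow(A, 2), Pow(Add(4, 2, Mul(-2, Pow(A, 2))), -1), Add(-2, Pow(A, 2)))), A)) = Add(-3, Mul(Mul(A, Mul(Pow(A, 2), Pow(Add(6, Mul(-2, Pow(A, 2))), -1), Add(-2, Pow(A, 2)))), A)) = Add(-3, Mul(Mul(Pow(A, 3), Pow(Add(6, Mul(-2, Pow(A, 2))), -1), Add(-2, Pow(A, 2))), A)) = Add(-3, Mul(Pow(A, 4), Pow(Add(6, Mul(-2, Pow(A, 2))), -1), Add(-2, Pow(A, 2)))))
Mul(Function('B')(4), Add(-2, 14)) = Mul(Mul(Rational(1, 2), Pow(Add(3, Mul(-1, Pow(4, 2))), -1), Add(-18, Mul(6, Pow(4, 2)), Mul(Pow(4, 4), Add(-2, Pow(4, 2))))), Add(-2, 14)) = Mul(Mul(Rational(1, 2), Pow(Add(3, Mul(-1, 16)), -1), Add(-18, Mul(6, 16), Mul(256, Add(-2, 16)))), 12) = Mul(Mul(Rational(1, 2), Pow(Add(3, -16), -1), Add(-18, 96, Mul(256, 14))), 12) = Mul(Mul(Rational(1, 2), Pow(-13, -1), Add(-18, 96, 3584)), 12) = Mul(Mul(Rational(1, 2), Rational(-1, 13), 3662), 12) = Mul(Rational(-1831, 13), 12) = Rational(-21972, 13)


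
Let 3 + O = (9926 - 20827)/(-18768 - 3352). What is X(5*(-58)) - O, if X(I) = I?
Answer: -6359341/22120 ≈ -287.49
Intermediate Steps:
O = -55459/22120 (O = -3 + (9926 - 20827)/(-18768 - 3352) = -3 - 10901/(-22120) = -3 - 10901*(-1/22120) = -3 + 10901/22120 = -55459/22120 ≈ -2.5072)
X(5*(-58)) - O = 5*(-58) - 1*(-55459/22120) = -290 + 55459/22120 = -6359341/22120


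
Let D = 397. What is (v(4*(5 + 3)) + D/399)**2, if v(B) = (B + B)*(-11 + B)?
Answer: 287996442409/159201 ≈ 1.8090e+6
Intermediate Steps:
v(B) = 2*B*(-11 + B) (v(B) = (2*B)*(-11 + B) = 2*B*(-11 + B))
(v(4*(5 + 3)) + D/399)**2 = (2*(4*(5 + 3))*(-11 + 4*(5 + 3)) + 397/399)**2 = (2*(4*8)*(-11 + 4*8) + 397*(1/399))**2 = (2*32*(-11 + 32) + 397/399)**2 = (2*32*21 + 397/399)**2 = (1344 + 397/399)**2 = (536653/399)**2 = 287996442409/159201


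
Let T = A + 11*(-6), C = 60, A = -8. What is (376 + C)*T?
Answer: -32264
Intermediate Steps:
T = -74 (T = -8 + 11*(-6) = -8 - 66 = -74)
(376 + C)*T = (376 + 60)*(-74) = 436*(-74) = -32264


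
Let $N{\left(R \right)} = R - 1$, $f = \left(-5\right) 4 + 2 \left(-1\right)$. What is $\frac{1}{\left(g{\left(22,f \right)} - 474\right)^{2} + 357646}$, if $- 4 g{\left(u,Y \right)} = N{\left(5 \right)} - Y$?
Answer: $\frac{4}{2354105} \approx 1.6992 \cdot 10^{-6}$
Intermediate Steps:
$f = -22$ ($f = -20 - 2 = -22$)
$N{\left(R \right)} = -1 + R$
$g{\left(u,Y \right)} = -1 + \frac{Y}{4}$ ($g{\left(u,Y \right)} = - \frac{\left(-1 + 5\right) - Y}{4} = - \frac{4 - Y}{4} = -1 + \frac{Y}{4}$)
$\frac{1}{\left(g{\left(22,f \right)} - 474\right)^{2} + 357646} = \frac{1}{\left(\left(-1 + \frac{1}{4} \left(-22\right)\right) - 474\right)^{2} + 357646} = \frac{1}{\left(\left(-1 - \frac{11}{2}\right) - 474\right)^{2} + 357646} = \frac{1}{\left(- \frac{13}{2} - 474\right)^{2} + 357646} = \frac{1}{\left(- \frac{961}{2}\right)^{2} + 357646} = \frac{1}{\frac{923521}{4} + 357646} = \frac{1}{\frac{2354105}{4}} = \frac{4}{2354105}$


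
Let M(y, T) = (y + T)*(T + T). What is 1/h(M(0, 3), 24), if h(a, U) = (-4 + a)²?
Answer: 1/196 ≈ 0.0051020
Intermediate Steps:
M(y, T) = 2*T*(T + y) (M(y, T) = (T + y)*(2*T) = 2*T*(T + y))
1/h(M(0, 3), 24) = 1/((-4 + 2*3*(3 + 0))²) = 1/((-4 + 2*3*3)²) = 1/((-4 + 18)²) = 1/(14²) = 1/196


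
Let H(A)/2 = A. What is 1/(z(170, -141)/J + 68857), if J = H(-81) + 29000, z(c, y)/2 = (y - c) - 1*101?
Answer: 14419/992848671 ≈ 1.4523e-5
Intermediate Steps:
z(c, y) = -202 - 2*c + 2*y (z(c, y) = 2*((y - c) - 1*101) = 2*((y - c) - 101) = 2*(-101 + y - c) = -202 - 2*c + 2*y)
H(A) = 2*A
J = 28838 (J = 2*(-81) + 29000 = -162 + 29000 = 28838)
1/(z(170, -141)/J + 68857) = 1/((-202 - 2*170 + 2*(-141))/28838 + 68857) = 1/((-202 - 340 - 282)*(1/28838) + 68857) = 1/(-824*1/28838 + 68857) = 1/(-412/14419 + 68857) = 1/(992848671/14419) = 14419/992848671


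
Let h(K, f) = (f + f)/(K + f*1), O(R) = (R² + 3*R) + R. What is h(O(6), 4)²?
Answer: 1/64 ≈ 0.015625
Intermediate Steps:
O(R) = R² + 4*R
h(K, f) = 2*f/(K + f) (h(K, f) = (2*f)/(K + f) = 2*f/(K + f))
h(O(6), 4)² = (2*4/(6*(4 + 6) + 4))² = (2*4/(6*10 + 4))² = (2*4/(60 + 4))² = (2*4/64)² = (2*4*(1/64))² = (⅛)² = 1/64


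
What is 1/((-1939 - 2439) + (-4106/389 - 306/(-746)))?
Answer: -145097/636706687 ≈ -0.00022789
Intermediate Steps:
1/((-1939 - 2439) + (-4106/389 - 306/(-746))) = 1/(-4378 + (-4106*1/389 - 306*(-1/746))) = 1/(-4378 + (-4106/389 + 153/373)) = 1/(-4378 - 1472021/145097) = 1/(-636706687/145097) = -145097/636706687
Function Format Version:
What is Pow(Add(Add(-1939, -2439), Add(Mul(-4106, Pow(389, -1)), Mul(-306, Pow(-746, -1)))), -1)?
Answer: Rational(-145097, 636706687) ≈ -0.00022789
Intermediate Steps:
Pow(Add(Add(-1939, -2439), Add(Mul(-4106, Pow(389, -1)), Mul(-306, Pow(-746, -1)))), -1) = Pow(Add(-4378, Add(Mul(-4106, Rational(1, 389)), Mul(-306, Rational(-1, 746)))), -1) = Pow(Add(-4378, Add(Rational(-4106, 389), Rational(153, 373))), -1) = Pow(Add(-4378, Rational(-1472021, 145097)), -1) = Pow(Rational(-636706687, 145097), -1) = Rational(-145097, 636706687)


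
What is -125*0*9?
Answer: 0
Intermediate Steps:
-125*0*9 = 0*9 = 0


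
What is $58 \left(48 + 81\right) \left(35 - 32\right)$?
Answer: $22446$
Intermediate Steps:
$58 \left(48 + 81\right) \left(35 - 32\right) = 58 \cdot 129 \left(35 - 32\right) = 7482 \cdot 3 = 22446$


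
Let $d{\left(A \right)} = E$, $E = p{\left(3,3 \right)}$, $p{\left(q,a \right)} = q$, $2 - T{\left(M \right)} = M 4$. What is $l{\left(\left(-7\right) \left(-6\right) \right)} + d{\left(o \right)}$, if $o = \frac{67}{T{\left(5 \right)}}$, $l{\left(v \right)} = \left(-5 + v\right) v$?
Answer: $1557$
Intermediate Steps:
$T{\left(M \right)} = 2 - 4 M$ ($T{\left(M \right)} = 2 - M 4 = 2 - 4 M$)
$l{\left(v \right)} = v \left(-5 + v\right)$
$E = 3$
$o = - \frac{67}{18}$ ($o = \frac{67}{2 - 20} = \frac{67}{-18} = 67 \left(- \frac{1}{18}\right) = - \frac{67}{18} \approx -3.7222$)
$d{\left(A \right)} = 3$
$l{\left(\left(-7\right) \left(-6\right) \right)} + d{\left(o \right)} = \left(-7\right) \left(-6\right) \left(-5 - -42\right) + 3 = 42 \left(-5 + 42\right) + 3 = 42 \cdot 37 + 3 = 1554 + 3 = 1557$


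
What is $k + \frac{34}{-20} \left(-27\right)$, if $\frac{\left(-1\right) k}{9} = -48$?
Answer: $\frac{4779}{10} \approx 477.9$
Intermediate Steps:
$k = 432$ ($k = \left(-9\right) \left(-48\right) = 432$)
$k + \frac{34}{-20} \left(-27\right) = 432 + \frac{34}{-20} \left(-27\right) = 432 + 34 \left(- \frac{1}{20}\right) \left(-27\right) = 432 - - \frac{459}{10} = 432 + \frac{459}{10} = \frac{4779}{10}$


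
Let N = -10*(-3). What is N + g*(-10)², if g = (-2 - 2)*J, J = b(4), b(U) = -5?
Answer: 2030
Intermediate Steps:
J = -5
N = 30
g = 20 (g = (-2 - 2)*(-5) = -4*(-5) = 20)
N + g*(-10)² = 30 + 20*(-10)² = 30 + 20*100 = 30 + 2000 = 2030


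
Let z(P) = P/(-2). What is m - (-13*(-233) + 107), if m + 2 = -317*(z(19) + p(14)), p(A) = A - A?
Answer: -253/2 ≈ -126.50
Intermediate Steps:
p(A) = 0
z(P) = -P/2 (z(P) = P*(-½) = -P/2)
m = 6019/2 (m = -2 - 317*(-½*19 + 0) = -2 - 317*(-19/2 + 0) = -2 - 317*(-19/2) = -2 + 6023/2 = 6019/2 ≈ 3009.5)
m - (-13*(-233) + 107) = 6019/2 - (-13*(-233) + 107) = 6019/2 - (3029 + 107) = 6019/2 - 1*3136 = 6019/2 - 3136 = -253/2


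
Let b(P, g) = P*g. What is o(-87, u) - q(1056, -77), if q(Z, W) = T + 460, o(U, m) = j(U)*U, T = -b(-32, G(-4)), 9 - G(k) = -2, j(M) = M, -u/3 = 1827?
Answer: 6757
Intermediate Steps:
u = -5481 (u = -3*1827 = -5481)
G(k) = 11 (G(k) = 9 - 1*(-2) = 9 + 2 = 11)
T = 352 (T = -(-32)*11 = -1*(-352) = 352)
o(U, m) = U² (o(U, m) = U*U = U²)
q(Z, W) = 812 (q(Z, W) = 352 + 460 = 812)
o(-87, u) - q(1056, -77) = (-87)² - 1*812 = 7569 - 812 = 6757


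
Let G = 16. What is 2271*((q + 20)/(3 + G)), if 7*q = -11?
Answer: 292959/133 ≈ 2202.7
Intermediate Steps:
q = -11/7 (q = (⅐)*(-11) = -11/7 ≈ -1.5714)
2271*((q + 20)/(3 + G)) = 2271*((-11/7 + 20)/(3 + 16)) = 2271*((129/7)/19) = 2271*((129/7)*(1/19)) = 2271*(129/133) = 292959/133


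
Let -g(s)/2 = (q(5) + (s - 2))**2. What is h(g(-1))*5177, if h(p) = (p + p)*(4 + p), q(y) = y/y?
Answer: 331328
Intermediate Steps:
q(y) = 1
g(s) = -2*(-1 + s)**2 (g(s) = -2*(1 + (s - 2))**2 = -2*(1 + (-2 + s))**2 = -2*(-1 + s)**2)
h(p) = 2*p*(4 + p) (h(p) = (2*p)*(4 + p) = 2*p*(4 + p))
h(g(-1))*5177 = (2*(-2*(-1 - 1)**2)*(4 - 2*(-1 - 1)**2))*5177 = (2*(-2*(-2)**2)*(4 - 2*(-2)**2))*5177 = (2*(-2*4)*(4 - 2*4))*5177 = (2*(-8)*(4 - 8))*5177 = (2*(-8)*(-4))*5177 = 64*5177 = 331328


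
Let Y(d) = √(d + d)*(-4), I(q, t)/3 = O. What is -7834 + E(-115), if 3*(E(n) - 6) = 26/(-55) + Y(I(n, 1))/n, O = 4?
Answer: -1291646/165 + 8*√6/345 ≈ -7828.1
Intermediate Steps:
I(q, t) = 12 (I(q, t) = 3*4 = 12)
Y(d) = -4*√2*√d (Y(d) = √(2*d)*(-4) = (√2*√d)*(-4) = -4*√2*√d)
E(n) = 964/165 - 8*√6/(3*n) (E(n) = 6 + (26/(-55) + (-4*√2*√12)/n)/3 = 6 + (26*(-1/55) + (-4*√2*2*√3)/n)/3 = 6 + (-26/55 + (-8*√6)/n)/3 = 6 + (-26/55 - 8*√6/n)/3 = 6 + (-26/165 - 8*√6/(3*n)) = 964/165 - 8*√6/(3*n))
-7834 + E(-115) = -7834 + (4/165)*(-110*√6 + 241*(-115))/(-115) = -7834 + (4/165)*(-1/115)*(-110*√6 - 27715) = -7834 + (4/165)*(-1/115)*(-27715 - 110*√6) = -7834 + (964/165 + 8*√6/345) = -1291646/165 + 8*√6/345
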